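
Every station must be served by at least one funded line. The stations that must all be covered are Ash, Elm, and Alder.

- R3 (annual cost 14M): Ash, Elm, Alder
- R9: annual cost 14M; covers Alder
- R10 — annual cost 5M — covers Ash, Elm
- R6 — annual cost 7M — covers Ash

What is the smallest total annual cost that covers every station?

R3 alone covers Ash, Elm, Alder — every station.
Total annual cost: 14.

14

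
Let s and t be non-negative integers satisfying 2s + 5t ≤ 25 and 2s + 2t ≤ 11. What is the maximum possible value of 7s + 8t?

(s,t)=(0,5) is feasible, giving 40.
(s,t)=(1,4) is feasible, giving 39.
(s,t)=(0,4) is feasible, giving 32.
The best lattice point is (0,5), giving 40.

40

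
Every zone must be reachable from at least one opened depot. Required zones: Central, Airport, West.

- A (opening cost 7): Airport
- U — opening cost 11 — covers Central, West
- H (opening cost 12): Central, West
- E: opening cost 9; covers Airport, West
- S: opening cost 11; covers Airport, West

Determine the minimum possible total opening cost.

18

This is a weighted set-cover instance.
The greedy cost-per-new-zone heuristic would pick E and U for 20, but a cheaper cover exists.
Choose A and U: together they cover Central, Airport, West — every zone.
Total opening cost: 7 + 11 = 18.
No cover costs less than 18.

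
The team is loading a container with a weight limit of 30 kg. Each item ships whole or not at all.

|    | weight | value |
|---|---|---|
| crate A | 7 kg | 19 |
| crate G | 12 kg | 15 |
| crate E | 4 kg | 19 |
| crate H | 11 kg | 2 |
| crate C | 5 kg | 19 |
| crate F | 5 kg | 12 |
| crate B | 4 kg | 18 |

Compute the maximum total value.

crate A + crate E + crate C + crate F + crate B: weight 7 + 4 + 5 + 5 + 4 = 25 ≤ 30, value 19 + 19 + 19 + 12 + 18 = 87.
crate G + crate E + crate C + crate F + crate B: weight 12 + 4 + 5 + 5 + 4 = 30 ≤ 30, value 15 + 19 + 19 + 12 + 18 = 83.
Best is crate A, crate E, crate C, crate F, and crate B with total value 87.

87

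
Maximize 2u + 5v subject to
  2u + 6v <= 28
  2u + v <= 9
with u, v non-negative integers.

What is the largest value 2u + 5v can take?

The continuous relaxation peaks at (2.6, 3.8) with value 24.20; rounding to a feasible lattice point costs some objective.
(u,v)=(2,4) is feasible, giving 24.
(u,v)=(1,4) is feasible, giving 22.
(u,v)=(3,3) is feasible, giving 21.
(u,v)=(2,3) is feasible, giving 19.
No feasible integer point exceeds 24.

24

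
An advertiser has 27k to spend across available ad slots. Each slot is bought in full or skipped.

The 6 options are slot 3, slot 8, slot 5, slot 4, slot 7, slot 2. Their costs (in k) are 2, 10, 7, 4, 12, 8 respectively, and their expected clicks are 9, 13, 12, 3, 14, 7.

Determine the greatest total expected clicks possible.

Take slot 3, slot 8, slot 5, and slot 2: cost 2 + 10 + 7 + 8 = 27 ≤ 27, expected clicks 9 + 13 + 12 + 7 = 41.
No other feasible combination does better.

41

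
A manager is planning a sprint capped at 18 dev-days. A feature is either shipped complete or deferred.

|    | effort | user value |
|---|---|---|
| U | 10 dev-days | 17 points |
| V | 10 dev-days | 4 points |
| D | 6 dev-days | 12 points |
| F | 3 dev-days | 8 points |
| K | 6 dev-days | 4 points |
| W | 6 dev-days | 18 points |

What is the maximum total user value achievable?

Take D, F, and W: effort 6 + 3 + 6 = 15 ≤ 18, user value 12 + 8 + 18 = 38.
No other feasible combination does better.

38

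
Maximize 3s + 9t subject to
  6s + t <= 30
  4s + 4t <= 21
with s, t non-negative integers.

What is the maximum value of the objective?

(s,t)=(0,5) is feasible, giving 45.
(s,t)=(1,4) is feasible, giving 39.
(s,t)=(0,4) is feasible, giving 36.
The best lattice point is (0,5), giving 45.

45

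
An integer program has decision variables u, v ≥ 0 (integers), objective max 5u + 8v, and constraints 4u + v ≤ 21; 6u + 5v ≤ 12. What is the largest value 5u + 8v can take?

16

The continuous relaxation peaks at (0, 2.4) with value 19.20; rounding to a feasible lattice point costs some objective.
(u,v)=(0,2): 4·0+1·2=2≤21, 6·0+5·2=10≤12, objective 16.
(u,v)=(1,1): 4·1+1·1=5≤21, 6·1+5·1=11≤12, objective 13.
(u,v)=(0,1): 4·0+1·1=1≤21, 6·0+5·1=5≤12, objective 8.
No feasible integer point exceeds 16.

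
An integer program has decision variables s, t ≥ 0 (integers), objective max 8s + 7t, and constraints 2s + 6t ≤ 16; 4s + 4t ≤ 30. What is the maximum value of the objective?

(s,t)=(7,0) is feasible, giving 56.
(s,t)=(6,0) is feasible, giving 48.
No feasible integer point exceeds 56.

56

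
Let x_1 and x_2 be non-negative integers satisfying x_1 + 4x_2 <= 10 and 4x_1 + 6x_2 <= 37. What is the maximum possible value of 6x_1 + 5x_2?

The continuous relaxation peaks at (9.25, 0) with value 55.50; rounding to a feasible lattice point costs some objective.
(x_1,x_2)=(9,0): 1·9+4·0=9≤10, 4·9+6·0=36≤37, objective 54.
(x_1,x_2)=(8,0): 1·8+4·0=8≤10, 4·8+6·0=32≤37, objective 48.
Maximum is 54 at (x_1,x_2)=(9,0).

54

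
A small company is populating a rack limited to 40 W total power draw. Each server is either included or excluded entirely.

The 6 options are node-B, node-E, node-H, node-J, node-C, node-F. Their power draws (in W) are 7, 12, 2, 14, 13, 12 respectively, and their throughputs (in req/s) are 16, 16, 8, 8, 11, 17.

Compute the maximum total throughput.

57

Take node-B, node-E, node-H, and node-F: power draw 7 + 12 + 2 + 12 = 33 ≤ 40, throughput 16 + 16 + 8 + 17 = 57.
No other feasible combination does better.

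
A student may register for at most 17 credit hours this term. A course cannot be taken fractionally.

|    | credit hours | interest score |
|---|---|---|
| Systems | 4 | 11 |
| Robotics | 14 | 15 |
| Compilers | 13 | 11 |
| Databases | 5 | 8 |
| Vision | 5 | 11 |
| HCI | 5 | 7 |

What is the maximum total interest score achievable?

Systems + Vision + HCI: credit hours 4 + 5 + 5 = 14 ≤ 17, interest score 11 + 11 + 7 = 29.
Systems + Databases + Vision: credit hours 4 + 5 + 5 = 14 ≤ 17, interest score 11 + 8 + 11 = 30.
Best is Systems, Databases, and Vision with total interest score 30.

30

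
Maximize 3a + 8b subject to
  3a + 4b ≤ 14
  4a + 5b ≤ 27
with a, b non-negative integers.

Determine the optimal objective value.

The continuous relaxation peaks at (0, 3.5) with value 28.00; rounding to a feasible lattice point costs some objective.
(a,b)=(0,3) is feasible, giving 24.
(a,b)=(1,2) is feasible, giving 19.
(a,b)=(0,2) is feasible, giving 16.
No feasible integer point exceeds 24.

24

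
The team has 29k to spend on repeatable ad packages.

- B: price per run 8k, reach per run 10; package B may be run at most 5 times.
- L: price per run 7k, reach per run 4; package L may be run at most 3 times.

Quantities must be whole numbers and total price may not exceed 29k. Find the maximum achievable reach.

3×B: price 24 ≤ 29, reach 3·10 = 30.
2×B and 1×L: price 23 ≤ 29, reach 2·10 + 1·4 = 24.
Best is 30.

30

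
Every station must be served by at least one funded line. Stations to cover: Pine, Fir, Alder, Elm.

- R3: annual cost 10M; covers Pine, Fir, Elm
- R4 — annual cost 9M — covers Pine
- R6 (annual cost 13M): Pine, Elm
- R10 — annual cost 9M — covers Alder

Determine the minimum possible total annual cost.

19

Choose R3 and R10: together they cover Pine, Fir, Alder, Elm — every station.
Total annual cost: 10 + 9 = 19.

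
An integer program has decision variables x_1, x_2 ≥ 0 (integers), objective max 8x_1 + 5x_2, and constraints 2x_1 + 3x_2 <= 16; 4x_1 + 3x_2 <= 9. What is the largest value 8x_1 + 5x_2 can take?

16

Relaxing integrality, the LP optimum is 18.00 at (x_1,x_2) = (2.25, 0), which is not an integer point.
(x_1,x_2)=(2,0): 2·2+3·0=4≤16, 4·2+3·0=8≤9, objective 16.
(x_1,x_2)=(1,1): 2·1+3·1=5≤16, 4·1+3·1=7≤9, objective 13.
No feasible integer point exceeds 16.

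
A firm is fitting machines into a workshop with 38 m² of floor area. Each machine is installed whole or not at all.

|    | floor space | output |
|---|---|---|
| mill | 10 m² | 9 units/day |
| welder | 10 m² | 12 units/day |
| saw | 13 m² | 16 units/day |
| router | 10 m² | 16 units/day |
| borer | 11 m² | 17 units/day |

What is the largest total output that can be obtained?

49

Allowing fractional choices, the relaxed optimum would be about 53.8, but machines are indivisible.
saw + router + borer: floor space 13 + 10 + 11 = 34 ≤ 38, output 16 + 16 + 17 = 49.
welder + router + borer: floor space 10 + 10 + 11 = 31 ≤ 38, output 12 + 16 + 17 = 45.
Best is saw, router, and borer with total output 49.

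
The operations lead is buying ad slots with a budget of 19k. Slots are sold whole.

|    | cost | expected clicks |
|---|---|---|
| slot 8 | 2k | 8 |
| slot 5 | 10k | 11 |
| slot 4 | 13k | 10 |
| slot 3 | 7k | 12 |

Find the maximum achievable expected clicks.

Take slot 8, slot 5, and slot 3: cost 2 + 10 + 7 = 19 ≤ 19, expected clicks 8 + 11 + 12 = 31.
No other feasible combination does better.

31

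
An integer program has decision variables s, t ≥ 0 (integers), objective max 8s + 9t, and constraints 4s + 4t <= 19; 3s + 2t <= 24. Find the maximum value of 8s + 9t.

36

(s,t)=(0,4) is feasible, giving 36.
(s,t)=(1,3) is feasible, giving 35.
No feasible integer point exceeds 36.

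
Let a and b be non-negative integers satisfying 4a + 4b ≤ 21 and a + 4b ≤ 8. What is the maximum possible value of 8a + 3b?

40

The continuous relaxation peaks at (5.25, 0) with value 42.00; rounding to a feasible lattice point costs some objective.
(a,b)=(5,0): 4·5+4·0=20≤21, 1·5+4·0=5≤8, objective 40.
(a,b)=(4,1): 4·4+4·1=20≤21, 1·4+4·1=8≤8, objective 35.
(a,b)=(4,0): 4·4+4·0=16≤21, 1·4+4·0=4≤8, objective 32.
The best lattice point is (5,0), giving 40.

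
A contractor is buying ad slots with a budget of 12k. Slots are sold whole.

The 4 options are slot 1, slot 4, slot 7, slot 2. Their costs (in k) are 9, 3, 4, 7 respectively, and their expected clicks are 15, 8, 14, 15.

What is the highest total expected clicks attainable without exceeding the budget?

29

Take slot 7 and slot 2: cost 4 + 7 = 11 ≤ 12, expected clicks 14 + 15 = 29.
No other feasible combination does better.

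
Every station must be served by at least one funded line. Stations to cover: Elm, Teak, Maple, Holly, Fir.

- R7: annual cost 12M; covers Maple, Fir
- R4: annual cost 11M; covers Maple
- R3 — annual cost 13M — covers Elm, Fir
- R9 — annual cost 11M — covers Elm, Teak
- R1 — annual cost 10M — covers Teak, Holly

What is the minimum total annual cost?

Choose R7, R9, and R1: together they cover Elm, Teak, Maple, Holly, Fir — every station.
Total annual cost: 12 + 11 + 10 = 33.
No cover costs less than 33.

33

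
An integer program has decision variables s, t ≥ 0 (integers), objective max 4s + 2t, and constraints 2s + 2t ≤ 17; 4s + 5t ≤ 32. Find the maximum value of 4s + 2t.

(s,t)=(8,0) is feasible, giving 32.
(s,t)=(7,0) is feasible, giving 28.
The best lattice point is (8,0), giving 32.

32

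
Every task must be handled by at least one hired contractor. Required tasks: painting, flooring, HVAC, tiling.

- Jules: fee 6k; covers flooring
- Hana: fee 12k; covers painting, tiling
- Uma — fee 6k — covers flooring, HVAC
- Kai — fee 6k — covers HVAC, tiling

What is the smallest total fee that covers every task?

Choose Hana and Uma: together they cover painting, flooring, HVAC, tiling — every task.
Total fee: 12 + 6 = 18.
No cover costs less than 18.

18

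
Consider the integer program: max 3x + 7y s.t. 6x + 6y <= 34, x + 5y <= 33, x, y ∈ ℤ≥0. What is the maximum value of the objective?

35

The continuous relaxation peaks at (0, 5.67) with value 39.67; rounding to a feasible lattice point costs some objective.
(x,y)=(0,5): 6·0+6·5=30≤34, 1·0+5·5=25≤33, objective 35.
(x,y)=(1,4): 6·1+6·4=30≤34, 1·1+5·4=21≤33, objective 31.
(x,y)=(0,4): 6·0+6·4=24≤34, 1·0+5·4=20≤33, objective 28.
Maximum is 35 at (x,y)=(0,5).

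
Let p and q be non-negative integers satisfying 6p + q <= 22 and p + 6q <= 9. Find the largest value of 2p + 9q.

15

(p,q)=(3,1): 6·3+1·1=19≤22, 1·3+6·1=9≤9, objective 15.
(p,q)=(2,1): 6·2+1·1=13≤22, 1·2+6·1=8≤9, objective 13.
No feasible integer point exceeds 15.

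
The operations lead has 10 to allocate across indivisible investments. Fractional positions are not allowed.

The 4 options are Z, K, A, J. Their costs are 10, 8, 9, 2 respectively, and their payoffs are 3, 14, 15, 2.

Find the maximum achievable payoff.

16

Take K and J: cost 8 + 2 = 10 ≤ 10, payoff 14 + 2 = 16.
No other feasible combination does better.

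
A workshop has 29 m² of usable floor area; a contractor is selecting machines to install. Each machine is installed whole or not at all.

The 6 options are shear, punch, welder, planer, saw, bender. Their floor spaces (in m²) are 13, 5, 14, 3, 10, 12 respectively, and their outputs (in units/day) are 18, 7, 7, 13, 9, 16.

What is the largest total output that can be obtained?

47

This is an integer program with binary decision variables.
shear + planer + bender: floor space 13 + 3 + 12 = 28 ≤ 29, output 18 + 13 + 16 = 47.
shear + punch + planer: floor space 13 + 5 + 3 = 21 ≤ 29, output 18 + 7 + 13 = 38.
shear + planer + saw: floor space 13 + 3 + 10 = 26 ≤ 29, output 18 + 13 + 9 = 40.
Best is shear, planer, and bender with total output 47.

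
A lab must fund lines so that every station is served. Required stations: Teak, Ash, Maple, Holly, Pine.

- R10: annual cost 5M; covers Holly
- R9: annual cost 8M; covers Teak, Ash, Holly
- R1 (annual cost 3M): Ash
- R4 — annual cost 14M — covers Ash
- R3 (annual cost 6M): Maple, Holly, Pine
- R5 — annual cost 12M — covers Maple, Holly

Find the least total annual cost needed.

The greedy cost-per-new-station heuristic would pick R3, R1, and R9 for 17, but a cheaper cover exists.
Choose R9 and R3: together they cover Teak, Ash, Maple, Holly, Pine — every station.
Total annual cost: 8 + 6 = 14.
No cover costs less than 14.

14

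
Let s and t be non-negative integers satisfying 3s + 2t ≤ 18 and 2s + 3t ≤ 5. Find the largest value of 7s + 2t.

14

(s,t)=(2,0) is feasible, giving 14.
(s,t)=(1,1) is feasible, giving 9.
(s,t)=(1,0) is feasible, giving 7.
Maximum is 14 at (s,t)=(2,0).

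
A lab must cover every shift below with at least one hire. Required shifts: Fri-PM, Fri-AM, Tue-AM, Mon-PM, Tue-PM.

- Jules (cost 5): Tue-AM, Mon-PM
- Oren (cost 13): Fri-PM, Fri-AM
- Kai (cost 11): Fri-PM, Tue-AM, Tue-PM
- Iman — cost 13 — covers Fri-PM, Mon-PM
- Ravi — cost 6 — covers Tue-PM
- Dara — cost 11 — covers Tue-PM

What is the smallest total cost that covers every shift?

This is an integer covering problem.
The greedy cost-per-new-shift heuristic would pick Jules, Kai, and Oren for 29, but a cheaper cover exists.
Choose Jules, Oren, and Ravi: together they cover Fri-PM, Fri-AM, Tue-AM, Mon-PM, Tue-PM — every shift.
Total cost: 5 + 13 + 6 = 24.
No cover costs less than 24.

24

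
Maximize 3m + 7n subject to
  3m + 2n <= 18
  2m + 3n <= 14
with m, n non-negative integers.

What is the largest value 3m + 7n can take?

(m,n)=(1,4): 3·1+2·4=11≤18, 2·1+3·4=14≤14, objective 31.
(m,n)=(0,4): 3·0+2·4=8≤18, 2·0+3·4=12≤14, objective 28.
(m,n)=(2,3): 3·2+2·3=12≤18, 2·2+3·3=13≤14, objective 27.
The best lattice point is (1,4), giving 31.

31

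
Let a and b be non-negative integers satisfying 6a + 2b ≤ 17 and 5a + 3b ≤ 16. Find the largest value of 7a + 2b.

Relaxing integrality, the LP optimum is 19.83 at (a,b) = (2.83, 0), which is not an integer point.
(a,b)=(2,2): 6·2+2·2=16≤17, 5·2+3·2=16≤16, objective 18.
(a,b)=(2,1): 6·2+2·1=14≤17, 5·2+3·1=13≤16, objective 16.
(a,b)=(2,0): 6·2+2·0=12≤17, 5·2+3·0=10≤16, objective 14.
(a,b)=(1,3): 6·1+2·3=12≤17, 5·1+3·3=14≤16, objective 13.
Maximum is 18 at (a,b)=(2,2).

18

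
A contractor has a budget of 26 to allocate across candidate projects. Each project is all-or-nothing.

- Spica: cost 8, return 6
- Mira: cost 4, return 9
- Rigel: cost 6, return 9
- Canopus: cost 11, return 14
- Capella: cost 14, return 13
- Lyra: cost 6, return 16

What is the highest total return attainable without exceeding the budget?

This is a 0-1 knapsack instance.
Allowing fractional choices, the relaxed optimum would be about 46.7, but projects are indivisible.
Mira + Canopus + Lyra: cost 4 + 11 + 6 = 21 ≤ 26, return 9 + 14 + 16 = 39.
Rigel + Canopus + Lyra: cost 6 + 11 + 6 = 23 ≤ 26, return 9 + 14 + 16 = 39.
Spica + Mira + Rigel + Lyra: cost 8 + 4 + 6 + 6 = 24 ≤ 26, return 6 + 9 + 9 + 16 = 40.
Best is Spica, Mira, Rigel, and Lyra with total return 40.

40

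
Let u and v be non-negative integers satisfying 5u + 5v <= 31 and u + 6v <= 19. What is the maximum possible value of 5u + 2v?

30

The continuous relaxation peaks at (6.2, 0) with value 31.00; rounding to a feasible lattice point costs some objective.
(u,v)=(6,0): 5·6+5·0=30≤31, 1·6+6·0=6≤19, objective 30.
(u,v)=(5,1): 5·5+5·1=30≤31, 1·5+6·1=11≤19, objective 27.
The best lattice point is (6,0), giving 30.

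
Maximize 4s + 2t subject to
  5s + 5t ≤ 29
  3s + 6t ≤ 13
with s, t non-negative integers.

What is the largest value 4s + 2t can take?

The continuous relaxation peaks at (4.33, 0) with value 17.33; rounding to a feasible lattice point costs some objective.
(s,t)=(4,0) is feasible, giving 16.
(s,t)=(3,0) is feasible, giving 12.
The best lattice point is (4,0), giving 16.

16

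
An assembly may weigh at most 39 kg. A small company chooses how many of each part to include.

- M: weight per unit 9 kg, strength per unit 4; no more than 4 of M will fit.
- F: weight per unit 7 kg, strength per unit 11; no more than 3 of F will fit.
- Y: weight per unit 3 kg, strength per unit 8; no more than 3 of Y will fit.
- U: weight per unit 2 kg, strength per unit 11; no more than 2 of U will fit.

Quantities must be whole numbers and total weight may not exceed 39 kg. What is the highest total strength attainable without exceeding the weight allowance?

79

This is a bounded integer knapsack.
1×M, 2×F, 3×Y, and 2×U: weight 36 ≤ 39, strength 1·4 + 2·11 + 3·8 + 2·11 = 72.
3×F, 3×Y, and 2×U: weight 34 ≤ 39, strength 3·11 + 3·8 + 2·11 = 79.
Best is 79.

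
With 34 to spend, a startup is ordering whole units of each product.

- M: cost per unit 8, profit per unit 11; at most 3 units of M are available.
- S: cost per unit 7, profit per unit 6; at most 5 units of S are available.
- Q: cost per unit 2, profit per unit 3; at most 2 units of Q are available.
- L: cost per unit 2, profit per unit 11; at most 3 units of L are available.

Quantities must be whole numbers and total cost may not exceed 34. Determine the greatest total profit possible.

72

Take 3×M, 2×Q, and 3×L: cost 34 ≤ 34, profit 3·11 + 2·3 + 3·11 = 72.
L has the best ratio (11/2) and is taken to its limit of 3; remaining capacity is filled optimally with the others.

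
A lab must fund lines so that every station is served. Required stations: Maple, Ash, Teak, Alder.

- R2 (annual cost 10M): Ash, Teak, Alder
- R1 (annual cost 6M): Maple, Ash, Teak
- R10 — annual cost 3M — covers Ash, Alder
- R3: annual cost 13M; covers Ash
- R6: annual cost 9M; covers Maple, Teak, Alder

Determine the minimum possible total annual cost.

Choose R1 and R10: together they cover Maple, Ash, Teak, Alder — every station.
Total annual cost: 6 + 3 = 9.
No cover costs less than 9.

9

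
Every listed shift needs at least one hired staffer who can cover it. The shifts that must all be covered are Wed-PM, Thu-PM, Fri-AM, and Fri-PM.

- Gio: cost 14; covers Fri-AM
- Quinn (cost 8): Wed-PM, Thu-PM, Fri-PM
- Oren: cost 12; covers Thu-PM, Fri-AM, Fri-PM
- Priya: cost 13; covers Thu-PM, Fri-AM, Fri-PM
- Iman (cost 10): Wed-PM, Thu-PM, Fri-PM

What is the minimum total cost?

Choose Quinn and Oren: together they cover Wed-PM, Thu-PM, Fri-AM, Fri-PM — every shift.
Total cost: 8 + 12 = 20.
No cover costs less than 20.

20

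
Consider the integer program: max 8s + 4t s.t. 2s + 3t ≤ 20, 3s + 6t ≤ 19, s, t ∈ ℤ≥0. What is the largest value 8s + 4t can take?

(s,t)=(6,0): 2·6+3·0=12≤20, 3·6+6·0=18≤19, objective 48.
(s,t)=(5,0): 2·5+3·0=10≤20, 3·5+6·0=15≤19, objective 40.
Maximum is 48 at (s,t)=(6,0).

48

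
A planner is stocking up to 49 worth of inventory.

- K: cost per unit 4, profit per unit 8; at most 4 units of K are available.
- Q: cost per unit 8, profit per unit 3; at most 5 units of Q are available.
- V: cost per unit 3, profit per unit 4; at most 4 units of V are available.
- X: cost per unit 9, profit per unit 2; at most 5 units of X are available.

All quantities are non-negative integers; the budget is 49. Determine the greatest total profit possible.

54

K has the best ratio (8/4); taking only K gives at most 4×8 = 32 (stopped by the supply cap of 4).
Mixing does better — 4×K, 2×Q, and 4×V: cost 44 ≤ 49, profit 4·8 + 2·3 + 4·4 = 54.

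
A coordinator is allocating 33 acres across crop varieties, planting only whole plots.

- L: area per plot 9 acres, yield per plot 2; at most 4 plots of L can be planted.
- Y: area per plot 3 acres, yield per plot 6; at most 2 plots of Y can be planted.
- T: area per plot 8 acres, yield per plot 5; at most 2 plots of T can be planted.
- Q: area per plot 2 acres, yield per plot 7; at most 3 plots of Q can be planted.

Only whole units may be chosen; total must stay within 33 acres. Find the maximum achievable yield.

43

This is a bounded integer knapsack.
Take 2×Y, 2×T, and 3×Q: area 28 ≤ 33, yield 2·6 + 2·5 + 3·7 = 43.
Q has the best ratio (7/2) and is taken to its limit of 3; remaining capacity is filled optimally with the others.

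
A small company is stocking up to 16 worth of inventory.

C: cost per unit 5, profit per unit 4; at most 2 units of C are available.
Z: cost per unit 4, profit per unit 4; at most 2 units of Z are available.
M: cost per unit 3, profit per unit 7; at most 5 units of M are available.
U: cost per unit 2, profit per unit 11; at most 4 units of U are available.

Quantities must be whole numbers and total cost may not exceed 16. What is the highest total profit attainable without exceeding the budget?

58

Take 2×M and 4×U: cost 14 ≤ 16, profit 2·7 + 4·11 = 58.
U has the best ratio (11/2) and is taken to its limit of 4; remaining capacity is filled optimally with the others.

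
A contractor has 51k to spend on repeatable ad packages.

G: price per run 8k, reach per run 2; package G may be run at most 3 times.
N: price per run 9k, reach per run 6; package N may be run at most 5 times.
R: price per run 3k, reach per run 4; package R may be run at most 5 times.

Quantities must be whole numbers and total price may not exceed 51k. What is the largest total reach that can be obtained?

44

This is a bounded integer knapsack.
4×N and 5×R: price 51 ≤ 51, reach 4·6 + 5·4 = 44.
4×N and 4×R: price 48 ≤ 51, reach 4·6 + 4·4 = 40.
Best is 44.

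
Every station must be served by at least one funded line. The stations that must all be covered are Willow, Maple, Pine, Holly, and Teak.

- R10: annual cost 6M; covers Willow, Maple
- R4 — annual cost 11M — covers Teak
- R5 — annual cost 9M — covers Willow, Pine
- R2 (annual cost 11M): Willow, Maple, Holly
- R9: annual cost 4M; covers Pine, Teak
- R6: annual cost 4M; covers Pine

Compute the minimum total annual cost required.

15

The greedy cost-per-new-station heuristic would pick R9, R10, and R2 for 21, but a cheaper cover exists.
Choose R2 and R9: together they cover Willow, Maple, Pine, Holly, Teak — every station.
Total annual cost: 11 + 4 = 15.
No cover costs less than 15.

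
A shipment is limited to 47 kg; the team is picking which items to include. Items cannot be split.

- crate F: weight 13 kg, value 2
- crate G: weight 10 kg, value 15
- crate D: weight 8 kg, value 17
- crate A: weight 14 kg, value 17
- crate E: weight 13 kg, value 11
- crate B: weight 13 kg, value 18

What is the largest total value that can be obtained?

crate G + crate D + crate A + crate B: weight 10 + 8 + 14 + 13 = 45 ≤ 47, value 15 + 17 + 17 + 18 = 67.
crate G + crate D + crate E + crate B: weight 10 + 8 + 13 + 13 = 44 ≤ 47, value 15 + 17 + 11 + 18 = 61.
Best is crate G, crate D, crate A, and crate B with total value 67.

67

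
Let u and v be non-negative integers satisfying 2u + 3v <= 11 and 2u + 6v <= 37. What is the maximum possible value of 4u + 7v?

25

The continuous relaxation peaks at (0, 3.67) with value 25.67; rounding to a feasible lattice point costs some objective.
(u,v)=(1,3) is feasible, giving 25.
(u,v)=(2,2) is feasible, giving 22.
The best lattice point is (1,3), giving 25.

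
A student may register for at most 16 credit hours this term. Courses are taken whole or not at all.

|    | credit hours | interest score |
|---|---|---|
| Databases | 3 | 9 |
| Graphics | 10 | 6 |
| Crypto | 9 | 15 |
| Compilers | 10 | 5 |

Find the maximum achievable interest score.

24

Treat it as a binary knapsack problem.
Allowing fractional choices, the relaxed optimum would be about 26.4, but courses are indivisible.
Crypto: credit hours 9 ≤ 16, interest score 15.
Databases + Graphics: credit hours 3 + 10 = 13 ≤ 16, interest score 9 + 6 = 15.
Databases + Crypto: credit hours 3 + 9 = 12 ≤ 16, interest score 9 + 15 = 24.
Best is Databases and Crypto with total interest score 24.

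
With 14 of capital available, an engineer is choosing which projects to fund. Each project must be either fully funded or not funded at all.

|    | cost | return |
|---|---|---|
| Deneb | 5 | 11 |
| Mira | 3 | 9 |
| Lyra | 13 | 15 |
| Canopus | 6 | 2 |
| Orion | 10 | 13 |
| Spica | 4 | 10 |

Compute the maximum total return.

30

Take Deneb, Mira, and Spica: cost 5 + 3 + 4 = 12 ≤ 14, return 11 + 9 + 10 = 30.
No other feasible combination does better.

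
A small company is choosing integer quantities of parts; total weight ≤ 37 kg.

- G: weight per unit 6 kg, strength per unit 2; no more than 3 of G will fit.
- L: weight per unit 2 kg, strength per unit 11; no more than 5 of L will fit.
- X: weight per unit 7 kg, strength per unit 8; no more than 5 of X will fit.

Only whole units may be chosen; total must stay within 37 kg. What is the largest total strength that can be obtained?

81

Take 1×G, 5×L, and 3×X: weight 37 ≤ 37, strength 1·2 + 5·11 + 3·8 = 81.
L has the best ratio (11/2) and is taken to its limit of 5; remaining capacity is filled optimally with the others.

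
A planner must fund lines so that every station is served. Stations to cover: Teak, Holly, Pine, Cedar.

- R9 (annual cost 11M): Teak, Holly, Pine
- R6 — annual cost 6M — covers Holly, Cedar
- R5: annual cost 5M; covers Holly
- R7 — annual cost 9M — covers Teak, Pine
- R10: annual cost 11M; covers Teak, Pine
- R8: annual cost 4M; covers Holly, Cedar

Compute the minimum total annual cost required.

Choose R7 and R8: together they cover Teak, Holly, Pine, Cedar — every station.
Total annual cost: 9 + 4 = 13.
No cover costs less than 13.

13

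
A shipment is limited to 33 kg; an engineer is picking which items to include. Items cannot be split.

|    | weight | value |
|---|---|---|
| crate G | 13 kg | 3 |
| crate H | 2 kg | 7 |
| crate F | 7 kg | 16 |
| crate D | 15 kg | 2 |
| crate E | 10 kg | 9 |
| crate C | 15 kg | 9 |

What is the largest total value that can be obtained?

crate G + crate H + crate F + crate E: weight 13 + 2 + 7 + 10 = 32 ≤ 33, value 3 + 7 + 16 + 9 = 35.
crate F + crate E + crate C: weight 7 + 10 + 15 = 32 ≤ 33, value 16 + 9 + 9 = 34.
Best is crate G, crate H, crate F, and crate E with total value 35.

35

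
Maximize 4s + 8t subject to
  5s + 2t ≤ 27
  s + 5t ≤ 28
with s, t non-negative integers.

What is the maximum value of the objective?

52

The continuous relaxation peaks at (3.43, 4.91) with value 53.04; rounding to a feasible lattice point costs some objective.
(s,t)=(3,5): 5·3+2·5=25≤27, 1·3+5·5=28≤28, objective 52.
(s,t)=(2,5): 5·2+2·5=20≤27, 1·2+5·5=27≤28, objective 48.
(s,t)=(3,4): 5·3+2·4=23≤27, 1·3+5·4=23≤28, objective 44.
(s,t)=(2,4): 5·2+2·4=18≤27, 1·2+5·4=22≤28, objective 40.
Maximum is 52 at (s,t)=(3,5).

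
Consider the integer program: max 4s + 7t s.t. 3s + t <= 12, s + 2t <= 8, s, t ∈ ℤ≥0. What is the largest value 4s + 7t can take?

29

(s,t)=(2,3): 3·2+1·3=9≤12, 1·2+2·3=8≤8, objective 29.
(s,t)=(3,2): 3·3+1·2=11≤12, 1·3+2·2=7≤8, objective 26.
(s,t)=(1,3): 3·1+1·3=6≤12, 1·1+2·3=7≤8, objective 25.
(s,t)=(2,2): 3·2+1·2=8≤12, 1·2+2·2=6≤8, objective 22.
No feasible integer point exceeds 29.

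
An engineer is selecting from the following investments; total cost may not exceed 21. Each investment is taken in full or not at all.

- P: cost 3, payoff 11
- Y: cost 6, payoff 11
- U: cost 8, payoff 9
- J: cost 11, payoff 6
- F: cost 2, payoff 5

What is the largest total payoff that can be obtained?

Allowing fractional choices, the relaxed optimum would be about 37.1, but investments are indivisible.
P + Y + U + F: cost 3 + 6 + 8 + 2 = 19 ≤ 21, payoff 11 + 11 + 9 + 5 = 36.
P + Y + U: cost 3 + 6 + 8 = 17 ≤ 21, payoff 11 + 11 + 9 = 31.
P + Y + J: cost 3 + 6 + 11 = 20 ≤ 21, payoff 11 + 11 + 6 = 28.
Best is P, Y, U, and F with total payoff 36.

36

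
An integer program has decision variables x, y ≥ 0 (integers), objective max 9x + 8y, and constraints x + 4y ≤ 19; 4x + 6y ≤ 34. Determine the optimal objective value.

72

Relaxing integrality, the LP optimum is 76.50 at (x,y) = (8.5, 0), which is not an integer point.
(x,y)=(8,0): 1·8+4·0=8≤19, 4·8+6·0=32≤34, objective 72.
(x,y)=(7,1): 1·7+4·1=11≤19, 4·7+6·1=34≤34, objective 71.
(x,y)=(7,0): 1·7+4·0=7≤19, 4·7+6·0=28≤34, objective 63.
Maximum is 72 at (x,y)=(8,0).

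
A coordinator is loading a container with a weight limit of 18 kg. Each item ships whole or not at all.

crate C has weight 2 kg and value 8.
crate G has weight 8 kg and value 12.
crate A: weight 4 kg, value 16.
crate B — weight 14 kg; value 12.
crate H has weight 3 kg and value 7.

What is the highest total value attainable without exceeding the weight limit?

This is a 0-1 knapsack instance.
Allowing fractional choices, the relaxed optimum would be about 43.9, but items are indivisible.
crate G + crate A + crate H: weight 8 + 4 + 3 = 15 ≤ 18, value 12 + 16 + 7 = 35.
crate C + crate G + crate A + crate H: weight 2 + 8 + 4 + 3 = 17 ≤ 18, value 8 + 12 + 16 + 7 = 43.
crate C + crate G + crate A: weight 2 + 8 + 4 = 14 ≤ 18, value 8 + 12 + 16 = 36.
Best is crate C, crate G, crate A, and crate H with total value 43.

43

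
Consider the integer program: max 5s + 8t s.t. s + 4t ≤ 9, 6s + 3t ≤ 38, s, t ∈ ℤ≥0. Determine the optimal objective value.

The continuous relaxation peaks at (5.95, 0.762) with value 35.86; rounding to a feasible lattice point costs some objective.
(s,t)=(5,1): 1·5+4·1=9≤9, 6·5+3·1=33≤38, objective 33.
(s,t)=(6,0): 1·6+4·0=6≤9, 6·6+3·0=36≤38, objective 30.
No feasible integer point exceeds 33.

33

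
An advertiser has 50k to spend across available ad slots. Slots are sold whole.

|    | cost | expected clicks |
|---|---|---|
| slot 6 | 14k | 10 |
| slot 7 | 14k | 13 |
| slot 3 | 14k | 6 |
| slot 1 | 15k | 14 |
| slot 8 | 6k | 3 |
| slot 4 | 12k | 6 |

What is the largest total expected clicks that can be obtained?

40

Take slot 6, slot 7, slot 1, and slot 8: cost 14 + 14 + 15 + 6 = 49 ≤ 50, expected clicks 10 + 13 + 14 + 3 = 40.
No other feasible combination does better.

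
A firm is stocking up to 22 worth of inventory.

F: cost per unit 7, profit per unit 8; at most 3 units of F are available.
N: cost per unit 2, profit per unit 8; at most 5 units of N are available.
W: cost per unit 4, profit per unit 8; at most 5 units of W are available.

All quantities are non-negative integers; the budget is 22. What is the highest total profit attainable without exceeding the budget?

N has the best ratio (8/2); taking only N gives at most 5×8 = 40 (stopped by the supply cap of 5).
Mixing does better — 5×N and 3×W: cost 22 ≤ 22, profit 5·8 + 3·8 = 64.

64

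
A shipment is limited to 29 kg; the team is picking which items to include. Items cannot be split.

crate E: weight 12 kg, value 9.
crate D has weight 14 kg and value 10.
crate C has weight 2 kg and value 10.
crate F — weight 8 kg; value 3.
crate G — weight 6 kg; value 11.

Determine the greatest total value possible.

This is a 0-1 knapsack instance.
Allowing fractional choices, the relaxed optimum would be about 36.4, but items are indivisible.
crate D + crate C + crate G: weight 14 + 2 + 6 = 22 ≤ 29, value 10 + 10 + 11 = 31.
crate E + crate C + crate G: weight 12 + 2 + 6 = 20 ≤ 29, value 9 + 10 + 11 = 30.
crate E + crate C + crate F + crate G: weight 12 + 2 + 8 + 6 = 28 ≤ 29, value 9 + 10 + 3 + 11 = 33.
Best is crate E, crate C, crate F, and crate G with total value 33.

33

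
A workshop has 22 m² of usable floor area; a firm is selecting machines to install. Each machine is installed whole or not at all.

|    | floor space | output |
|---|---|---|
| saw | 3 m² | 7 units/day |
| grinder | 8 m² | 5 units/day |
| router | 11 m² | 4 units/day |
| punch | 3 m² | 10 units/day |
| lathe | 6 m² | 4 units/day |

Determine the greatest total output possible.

This is a 0-1 knapsack instance.
Allowing fractional choices, the relaxed optimum would be about 26.7, but machines are indivisible.
saw + grinder + punch + lathe: floor space 3 + 8 + 3 + 6 = 20 ≤ 22, output 7 + 5 + 10 + 4 = 26.
saw + grinder + punch: floor space 3 + 8 + 3 = 14 ≤ 22, output 7 + 5 + 10 = 22.
Best is saw, grinder, punch, and lathe with total output 26.

26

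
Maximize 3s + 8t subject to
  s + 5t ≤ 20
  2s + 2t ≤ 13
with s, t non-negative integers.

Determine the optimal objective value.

The continuous relaxation peaks at (3.12, 3.38) with value 36.38; rounding to a feasible lattice point costs some objective.
(s,t)=(3,3) is feasible, giving 33.
(s,t)=(2,3) is feasible, giving 30.
(s,t)=(4,2) is feasible, giving 28.
The best lattice point is (3,3), giving 33.

33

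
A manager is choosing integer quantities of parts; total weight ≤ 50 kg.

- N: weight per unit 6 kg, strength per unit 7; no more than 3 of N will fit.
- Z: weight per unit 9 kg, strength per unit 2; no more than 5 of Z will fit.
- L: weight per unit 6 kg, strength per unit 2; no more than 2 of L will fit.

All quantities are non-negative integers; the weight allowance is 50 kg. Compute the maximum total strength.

This is a bounded integer knapsack.
Take 3×N, 2×Z, and 2×L: weight 48 ≤ 50, strength 3·7 + 2·2 + 2·2 = 29.
N has the best ratio (7/6) and is taken to its limit of 3; remaining capacity is filled optimally with the others.

29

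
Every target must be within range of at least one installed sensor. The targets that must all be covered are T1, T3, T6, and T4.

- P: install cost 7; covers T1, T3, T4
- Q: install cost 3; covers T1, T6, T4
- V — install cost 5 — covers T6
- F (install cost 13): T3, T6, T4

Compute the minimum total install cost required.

10

Choose P and Q: together they cover T1, T3, T6, T4 — every target.
Total install cost: 7 + 3 = 10.
No cover costs less than 10.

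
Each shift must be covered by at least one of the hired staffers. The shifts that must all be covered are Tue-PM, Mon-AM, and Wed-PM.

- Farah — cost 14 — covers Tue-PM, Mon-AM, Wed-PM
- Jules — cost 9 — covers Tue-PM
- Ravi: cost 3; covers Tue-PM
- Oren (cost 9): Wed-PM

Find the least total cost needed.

14

Farah alone covers Tue-PM, Mon-AM, Wed-PM — every shift.
Total cost: 14.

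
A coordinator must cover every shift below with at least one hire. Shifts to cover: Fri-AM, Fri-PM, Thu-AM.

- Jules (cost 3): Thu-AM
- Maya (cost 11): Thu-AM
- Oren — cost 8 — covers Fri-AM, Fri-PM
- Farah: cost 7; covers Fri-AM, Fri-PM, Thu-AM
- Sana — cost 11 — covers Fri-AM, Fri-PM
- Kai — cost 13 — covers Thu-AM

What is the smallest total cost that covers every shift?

7

Farah alone covers Fri-AM, Fri-PM, Thu-AM — every shift.
Total cost: 7.
No cover costs less than 7.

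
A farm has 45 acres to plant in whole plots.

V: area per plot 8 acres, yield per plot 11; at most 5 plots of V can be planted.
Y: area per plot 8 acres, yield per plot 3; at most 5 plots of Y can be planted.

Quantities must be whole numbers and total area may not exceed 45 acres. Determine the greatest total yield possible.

55

V has the best ratio (11/8); taking only V gives at most 5×11 = 55 (stopped by the area limit).
Optimal: 5×V: area 40 ≤ 45, yield 5·11 = 55.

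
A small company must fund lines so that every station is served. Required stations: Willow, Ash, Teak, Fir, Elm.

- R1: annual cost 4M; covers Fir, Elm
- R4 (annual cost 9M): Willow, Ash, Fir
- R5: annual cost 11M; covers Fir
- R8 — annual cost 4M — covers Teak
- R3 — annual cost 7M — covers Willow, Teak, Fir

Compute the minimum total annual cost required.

The greedy cost-per-new-station heuristic would pick R1, R3, and R4 for 20, but a cheaper cover exists.
Choose R1, R4, and R8: together they cover Willow, Ash, Teak, Fir, Elm — every station.
Total annual cost: 4 + 9 + 4 = 17.
No cover costs less than 17.

17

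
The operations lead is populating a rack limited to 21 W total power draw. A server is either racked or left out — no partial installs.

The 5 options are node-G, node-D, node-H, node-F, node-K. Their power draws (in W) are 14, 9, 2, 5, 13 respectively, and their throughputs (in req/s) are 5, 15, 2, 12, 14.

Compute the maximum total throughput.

This is a 0-1 knapsack instance.
Allowing fractional choices, the relaxed optimum would be about 34.5, but servers are indivisible.
node-D + node-H + node-F: power draw 9 + 2 + 5 = 16 ≤ 21, throughput 15 + 2 + 12 = 29.
node-H + node-F + node-K: power draw 2 + 5 + 13 = 20 ≤ 21, throughput 2 + 12 + 14 = 28.
Best is node-D, node-H, and node-F with total throughput 29.

29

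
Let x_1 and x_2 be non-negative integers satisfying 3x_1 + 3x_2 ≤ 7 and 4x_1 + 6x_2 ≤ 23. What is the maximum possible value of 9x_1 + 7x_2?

18

Relaxing integrality, the LP optimum is 21.00 at (x_1,x_2) = (2.33, 0), which is not an integer point.
(x_1,x_2)=(2,0): 3·2+3·0=6≤7, 4·2+6·0=8≤23, objective 18.
(x_1,x_2)=(1,1): 3·1+3·1=6≤7, 4·1+6·1=10≤23, objective 16.
(x_1,x_2)=(1,0): 3·1+3·0=3≤7, 4·1+6·0=4≤23, objective 9.
No feasible integer point exceeds 18.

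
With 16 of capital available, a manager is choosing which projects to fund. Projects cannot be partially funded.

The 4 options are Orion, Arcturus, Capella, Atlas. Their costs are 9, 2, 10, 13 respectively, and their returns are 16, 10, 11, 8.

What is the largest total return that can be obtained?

This is an integer program with binary decision variables.
Allowing fractional choices, the relaxed optimum would be about 31.5, but projects are indivisible.
Arcturus + Capella: cost 2 + 10 = 12 ≤ 16, return 10 + 11 = 21.
Arcturus + Atlas: cost 2 + 13 = 15 ≤ 16, return 10 + 8 = 18.
Orion + Arcturus: cost 9 + 2 = 11 ≤ 16, return 16 + 10 = 26.
Best is Orion and Arcturus with total return 26.

26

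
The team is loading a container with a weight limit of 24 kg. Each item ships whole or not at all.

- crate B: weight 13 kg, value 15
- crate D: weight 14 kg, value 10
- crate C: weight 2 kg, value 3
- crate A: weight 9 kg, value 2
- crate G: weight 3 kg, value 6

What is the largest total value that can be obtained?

24

crate B + crate C + crate G: weight 13 + 2 + 3 = 18 ≤ 24, value 15 + 3 + 6 = 24.
crate B + crate G: weight 13 + 3 = 16 ≤ 24, value 15 + 6 = 21.
Best is crate B, crate C, and crate G with total value 24.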